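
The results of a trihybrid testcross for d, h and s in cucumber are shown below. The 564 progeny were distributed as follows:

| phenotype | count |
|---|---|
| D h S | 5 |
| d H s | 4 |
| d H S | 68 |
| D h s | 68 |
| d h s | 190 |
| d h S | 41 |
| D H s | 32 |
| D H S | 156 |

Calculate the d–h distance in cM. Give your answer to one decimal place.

25.7 cM

The two most frequent reciprocal classes, d h s and D H S, are the parental types, so the F1 was d h s / D H S.
The two rarest classes, d H s and D h S, are the double crossovers. Comparing them with the parentals, only the h allele has switched, so h is the middle locus and the order is s – h – d.
Crossovers in the h–d interval produce the single-crossover classes D h s and d H S (68 + 68 = 136) plus the double crossovers (9).
RF(h–d) = (136 + 9) / 564 = 145/564 = 0.2571 → 25.7 cM.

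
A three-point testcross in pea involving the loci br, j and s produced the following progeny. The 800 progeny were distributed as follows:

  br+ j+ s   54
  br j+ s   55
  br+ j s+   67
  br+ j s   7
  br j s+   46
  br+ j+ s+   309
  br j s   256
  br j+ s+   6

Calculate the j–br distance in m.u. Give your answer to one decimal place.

The two most frequent reciprocal classes, br+ j+ s+ and br j s, are the parental types, so the F1 was br+ j+ s+ / br j s.
The two rarest classes, br j+ s+ and br+ j s, are the double crossovers. Comparing them with the parentals, only the br allele has switched, so br is the middle locus and the order is j – br – s.
Crossovers in the j–br interval produce the single-crossover classes br+ j s+ and br j+ s (67 + 55 = 122) plus the double crossovers (13).
RF(j–br) = (122 + 13) / 800 = 135/800 = 0.1688 → 16.9 m.u.

16.9 m.u.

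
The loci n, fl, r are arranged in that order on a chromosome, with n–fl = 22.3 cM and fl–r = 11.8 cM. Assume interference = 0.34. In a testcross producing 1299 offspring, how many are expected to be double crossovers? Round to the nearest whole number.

23

Map distances give recombination frequencies of 0.223 and 0.118 for the two intervals.
With interference 0.34 (so coincidence = 0.66), expected double-crossover frequency = 0.223 × 0.118 × 0.66 = 0.01737.
Expected number = 0.01737 × 1299 = 22.56 ≈ 23.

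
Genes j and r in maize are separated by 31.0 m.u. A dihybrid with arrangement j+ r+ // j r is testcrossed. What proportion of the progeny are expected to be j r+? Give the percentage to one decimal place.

A map distance of 31.0 m.u. corresponds to a recombination frequency of 0.310.
The F1 is j+ r+ / j r, so j r+ is a recombinant gamete class with expected frequency r/2 = 0.310/2 = 0.1550.
That is 0.1550 = 15.5% of the progeny.

15.5%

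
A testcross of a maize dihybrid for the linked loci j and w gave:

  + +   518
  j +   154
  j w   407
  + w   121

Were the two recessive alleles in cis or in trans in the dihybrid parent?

cis

The two most frequent classes are + + (518) and j w (407); these are the parental (non-recombinant) types.
So the F1 carried + + on one chromosome and j w on the other — the recessive alleles are on the same chromosome (cis / coupling).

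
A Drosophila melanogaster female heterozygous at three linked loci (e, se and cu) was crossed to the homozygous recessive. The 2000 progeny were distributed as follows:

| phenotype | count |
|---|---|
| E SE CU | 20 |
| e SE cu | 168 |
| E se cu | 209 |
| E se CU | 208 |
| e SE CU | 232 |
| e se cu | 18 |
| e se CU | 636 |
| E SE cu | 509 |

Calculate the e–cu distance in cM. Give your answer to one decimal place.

20.7 cM

The two most frequent reciprocal classes, e se CU and E SE cu, are the parental types, so the F1 was e se CU / E SE cu.
The two rarest classes, e se cu and E SE CU, are the double crossovers. Comparing them with the parentals, only the cu allele has switched, so cu is the middle locus and the order is e – cu – se.
Crossovers in the e–cu interval produce the single-crossover classes E se CU and e SE cu (208 + 168 = 376) plus the double crossovers (38).
RF(e–cu) = (376 + 38) / 2000 = 414/2000 = 0.2070 → 20.7 cM.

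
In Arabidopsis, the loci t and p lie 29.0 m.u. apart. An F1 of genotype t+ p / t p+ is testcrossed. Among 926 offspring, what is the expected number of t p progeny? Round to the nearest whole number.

A map distance of 29.0 m.u. corresponds to a recombination frequency of 0.290.
The F1 is t+ p / t p+, so t p is a recombinant gamete class with expected frequency r/2 = 0.290/2 = 0.1450.
Expected number = 0.1450 × 926 = 134.27 ≈ 134.

134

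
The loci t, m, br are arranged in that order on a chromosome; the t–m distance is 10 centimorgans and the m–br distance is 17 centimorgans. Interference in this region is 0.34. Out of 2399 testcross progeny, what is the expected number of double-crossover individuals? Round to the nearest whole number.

Map distances give recombination frequencies of 0.100 and 0.170 for the two intervals.
With interference 0.34 (so coincidence = 0.66), expected double-crossover frequency = 0.100 × 0.170 × 0.66 = 0.01122.
Expected number = 0.01122 × 2399 = 26.92 ≈ 27.

27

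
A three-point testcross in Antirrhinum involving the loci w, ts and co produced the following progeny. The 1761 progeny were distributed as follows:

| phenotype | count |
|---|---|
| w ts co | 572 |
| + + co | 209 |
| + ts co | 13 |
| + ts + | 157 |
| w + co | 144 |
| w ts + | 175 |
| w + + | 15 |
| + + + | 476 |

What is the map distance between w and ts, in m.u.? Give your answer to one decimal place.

The two most frequent reciprocal classes, + + + and w ts co, are the parental types, so the F1 was + + + / w ts co.
The two rarest classes, w + + and + ts co, are the double crossovers. Comparing them with the parentals, only the w allele has switched, so w is the middle locus and the order is co – w – ts.
Crossovers in the w–ts interval produce the single-crossover classes + ts + and w + co (157 + 144 = 301) plus the double crossovers (28).
RF(w–ts) = (301 + 28) / 1761 = 329/1761 = 0.1868 → 18.7 m.u.

18.7 m.u.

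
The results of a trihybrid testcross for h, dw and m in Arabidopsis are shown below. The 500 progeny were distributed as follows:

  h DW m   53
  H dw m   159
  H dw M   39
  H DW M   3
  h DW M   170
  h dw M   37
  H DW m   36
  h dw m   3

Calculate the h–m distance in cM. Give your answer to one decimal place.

The two most frequent reciprocal classes, H dw m and h DW M, are the parental types, so the F1 was H dw m / h DW M.
The two rarest classes, h dw m and H DW M, are the double crossovers. Comparing them with the parentals, only the h allele has switched, so h is the middle locus and the order is m – h – dw.
Crossovers in the m–h interval produce the single-crossover classes H dw M and h DW m (39 + 53 = 92) plus the double crossovers (6).
RF(m–h) = (92 + 6) / 500 = 98/500 = 0.1960 → 19.6 cM.

19.6 cM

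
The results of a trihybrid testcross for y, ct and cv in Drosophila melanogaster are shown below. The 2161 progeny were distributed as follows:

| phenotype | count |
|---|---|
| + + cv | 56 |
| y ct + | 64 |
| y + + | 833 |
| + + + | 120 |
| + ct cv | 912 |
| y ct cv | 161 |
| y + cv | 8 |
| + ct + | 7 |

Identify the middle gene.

The two most frequent reciprocal classes, y + + and + ct cv, are the parental types, so the F1 was y + + / + ct cv.
The two rarest classes, y + cv and + ct +, are the double crossovers. Comparing them with the parentals, only the cv allele has switched, so cv is the middle locus and the order is y – cv – ct.

cv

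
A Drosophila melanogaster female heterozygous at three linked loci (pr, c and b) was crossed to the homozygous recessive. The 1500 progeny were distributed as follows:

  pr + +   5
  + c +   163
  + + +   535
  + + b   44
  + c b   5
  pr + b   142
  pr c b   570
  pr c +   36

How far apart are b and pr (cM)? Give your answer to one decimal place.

The two most frequent reciprocal classes, pr c b and + + +, are the parental types, so the F1 was pr c b / + + +.
The two rarest classes, + c b and pr + +, are the double crossovers. Comparing them with the parentals, only the pr allele has switched, so pr is the middle locus and the order is b – pr – c.
Crossovers in the b–pr interval produce the single-crossover classes pr c + and + + b (36 + 44 = 80) plus the double crossovers (10).
RF(b–pr) = (80 + 10) / 1500 = 90/1500 = 0.0600 → 6.0 cM.

6.0 cM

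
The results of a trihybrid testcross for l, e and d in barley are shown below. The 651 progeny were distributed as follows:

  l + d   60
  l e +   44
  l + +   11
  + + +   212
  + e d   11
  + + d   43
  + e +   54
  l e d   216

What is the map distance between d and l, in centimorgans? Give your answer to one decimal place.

The two most frequent reciprocal classes, + + + and l e d, are the parental types, so the F1 was + + + / l e d.
The two rarest classes, l + + and + e d, are the double crossovers. Comparing them with the parentals, only the l allele has switched, so l is the middle locus and the order is e – l – d.
Crossovers in the l–d interval produce the single-crossover classes + + d and l e + (43 + 44 = 87) plus the double crossovers (22).
RF(l–d) = (87 + 22) / 651 = 109/651 = 0.1674 → 16.7 centimorgans.

16.7 centimorgans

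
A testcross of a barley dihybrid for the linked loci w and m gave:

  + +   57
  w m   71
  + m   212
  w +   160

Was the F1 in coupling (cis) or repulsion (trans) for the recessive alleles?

The two most frequent classes are + m (212) and w + (160); these are the parental (non-recombinant) types.
So the F1 carried + m on one chromosome and w + on the other — the recessive alleles are on opposite chromosomes (trans / repulsion).

trans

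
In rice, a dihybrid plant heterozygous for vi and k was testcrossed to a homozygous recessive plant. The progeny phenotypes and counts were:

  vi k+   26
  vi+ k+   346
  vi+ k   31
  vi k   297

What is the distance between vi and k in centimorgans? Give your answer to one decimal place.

8.1 centimorgans

The two most frequent classes, vi+ k+ (346) and vi k (297), are the parental types, so the F1 was vi+ k+ / vi k.
The recombinant classes are vi+ k and vi k+: 31 + 26 = 57.
Recombination frequency = 57/700 = 0.0814 ≈ 8.1%, i.e. 8.1 centimorgans.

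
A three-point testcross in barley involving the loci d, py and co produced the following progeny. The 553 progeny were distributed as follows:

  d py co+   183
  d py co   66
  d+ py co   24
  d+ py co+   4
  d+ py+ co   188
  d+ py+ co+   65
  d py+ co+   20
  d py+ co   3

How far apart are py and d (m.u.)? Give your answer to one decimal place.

9.2 m.u.

The two most frequent reciprocal classes, d py co+ and d+ py+ co, are the parental types, so the F1 was d py co+ / d+ py+ co.
The two rarest classes, d+ py co+ and d py+ co, are the double crossovers. Comparing them with the parentals, only the d allele has switched, so d is the middle locus and the order is py – d – co.
Crossovers in the py–d interval produce the single-crossover classes d py+ co+ and d+ py co (20 + 24 = 44) plus the double crossovers (7).
RF(py–d) = (44 + 7) / 553 = 51/553 = 0.0922 → 9.2 m.u.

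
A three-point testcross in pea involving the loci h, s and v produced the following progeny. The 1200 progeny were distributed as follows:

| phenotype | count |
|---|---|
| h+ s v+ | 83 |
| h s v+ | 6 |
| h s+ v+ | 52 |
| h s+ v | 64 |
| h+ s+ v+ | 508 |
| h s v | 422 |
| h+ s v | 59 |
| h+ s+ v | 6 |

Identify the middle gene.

v

The two most frequent reciprocal classes, h+ s+ v+ and h s v, are the parental types, so the F1 was h+ s+ v+ / h s v.
The two rarest classes, h+ s+ v and h s v+, are the double crossovers. Comparing them with the parentals, only the v allele has switched, so v is the middle locus and the order is h – v – s.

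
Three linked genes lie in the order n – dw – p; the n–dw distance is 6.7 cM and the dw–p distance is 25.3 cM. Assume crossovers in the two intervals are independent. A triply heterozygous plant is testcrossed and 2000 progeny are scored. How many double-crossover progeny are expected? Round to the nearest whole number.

34

Map distances give recombination frequencies of 0.067 and 0.253 for the two intervals.
With no interference, expected double-crossover frequency = 0.067 × 0.253 = 0.01695.
Expected number = 0.01695 × 2000 = 33.90 ≈ 34.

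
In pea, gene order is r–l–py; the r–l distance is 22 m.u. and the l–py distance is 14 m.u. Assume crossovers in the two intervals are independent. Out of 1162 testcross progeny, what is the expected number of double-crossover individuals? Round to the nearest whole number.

36

Map distances give recombination frequencies of 0.220 and 0.140 for the two intervals.
With no interference, expected double-crossover frequency = 0.220 × 0.140 = 0.03080.
Expected number = 0.03080 × 1162 = 35.79 ≈ 36.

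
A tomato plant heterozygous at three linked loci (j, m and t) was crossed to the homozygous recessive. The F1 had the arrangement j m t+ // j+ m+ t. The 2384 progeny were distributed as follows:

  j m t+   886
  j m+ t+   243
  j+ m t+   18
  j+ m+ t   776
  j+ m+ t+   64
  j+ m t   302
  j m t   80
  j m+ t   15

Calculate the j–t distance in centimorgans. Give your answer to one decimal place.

The two rarest classes, j+ m t+ and j m+ t, are the double crossovers. Comparing them with the parentals, only the j allele has switched, so j is the middle locus and the order is t – j – m.
Crossovers in the t–j interval produce the single-crossover classes j m t and j+ m+ t+ (80 + 64 = 144) plus the double crossovers (33).
RF(t–j) = (144 + 33) / 2384 = 177/2384 = 0.0742 → 7.4 centimorgans.

7.4 centimorgans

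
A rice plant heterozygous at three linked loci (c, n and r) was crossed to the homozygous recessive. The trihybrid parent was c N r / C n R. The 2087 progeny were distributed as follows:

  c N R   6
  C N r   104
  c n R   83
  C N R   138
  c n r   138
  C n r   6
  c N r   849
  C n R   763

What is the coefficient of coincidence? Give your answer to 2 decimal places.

The two rarest classes, c N R and C n r, are the double crossovers. Comparing them with the parentals, only the r allele has switched, so r is the middle locus and the order is n – r – c.
n–r: (276 + 12)/2087 = 0.1380; r–c: (187 + 12)/2087 = 0.0954.
Expected DCO frequency = 0.1380 × 0.0954 ≈ 0.01317; observed = 12/2087 ≈ 0.00575.
Coefficient of coincidence = 0.00575/0.01317 ≈ 0.44.

0.44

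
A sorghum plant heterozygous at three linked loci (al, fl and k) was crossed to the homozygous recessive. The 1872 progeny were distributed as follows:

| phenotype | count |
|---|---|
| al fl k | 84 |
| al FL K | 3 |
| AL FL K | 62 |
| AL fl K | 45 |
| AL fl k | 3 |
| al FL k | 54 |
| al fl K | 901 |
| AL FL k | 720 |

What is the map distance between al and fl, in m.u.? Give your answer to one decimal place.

5.6 m.u.

The two most frequent reciprocal classes, al fl K and AL FL k, are the parental types, so the F1 was al fl K / AL FL k.
The two rarest classes, al FL K and AL fl k, are the double crossovers. Comparing them with the parentals, only the fl allele has switched, so fl is the middle locus and the order is al – fl – k.
Crossovers in the al–fl interval produce the single-crossover classes AL fl K and al FL k (45 + 54 = 99) plus the double crossovers (6).
RF(al–fl) = (99 + 6) / 1872 = 105/1872 = 0.0561 → 5.6 m.u.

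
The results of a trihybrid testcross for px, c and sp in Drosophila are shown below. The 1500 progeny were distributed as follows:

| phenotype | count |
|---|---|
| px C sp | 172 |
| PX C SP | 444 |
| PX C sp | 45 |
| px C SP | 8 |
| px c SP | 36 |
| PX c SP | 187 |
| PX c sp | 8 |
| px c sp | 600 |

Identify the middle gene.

The two most frequent reciprocal classes, px c sp and PX C SP, are the parental types, so the F1 was px c sp / PX C SP.
The two rarest classes, PX c sp and px C SP, are the double crossovers. Comparing them with the parentals, only the px allele has switched, so px is the middle locus and the order is c – px – sp.

px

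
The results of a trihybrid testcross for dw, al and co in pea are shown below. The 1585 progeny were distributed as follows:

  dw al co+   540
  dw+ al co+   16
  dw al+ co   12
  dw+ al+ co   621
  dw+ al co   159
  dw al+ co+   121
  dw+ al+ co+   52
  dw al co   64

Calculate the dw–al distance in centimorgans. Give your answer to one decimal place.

19.4 centimorgans

The two most frequent reciprocal classes, dw al co+ and dw+ al+ co, are the parental types, so the F1 was dw al co+ / dw+ al+ co.
The two rarest classes, dw+ al co+ and dw al+ co, are the double crossovers. Comparing them with the parentals, only the dw allele has switched, so dw is the middle locus and the order is al – dw – co.
Crossovers in the al–dw interval produce the single-crossover classes dw al+ co+ and dw+ al co (121 + 159 = 280) plus the double crossovers (28).
RF(al–dw) = (280 + 28) / 1585 = 308/1585 = 0.1943 → 19.4 centimorgans.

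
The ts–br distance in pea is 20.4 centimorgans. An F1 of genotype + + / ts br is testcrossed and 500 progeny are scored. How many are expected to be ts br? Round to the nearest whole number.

199

A map distance of 20.4 centimorgans corresponds to a recombination frequency of 0.204.
The F1 is + + / ts br, so ts br is a parental gamete class with expected frequency (1 − r)/2 = 0.796/2 = 0.3980.
Expected number = 0.3980 × 500 = 199.00 ≈ 199.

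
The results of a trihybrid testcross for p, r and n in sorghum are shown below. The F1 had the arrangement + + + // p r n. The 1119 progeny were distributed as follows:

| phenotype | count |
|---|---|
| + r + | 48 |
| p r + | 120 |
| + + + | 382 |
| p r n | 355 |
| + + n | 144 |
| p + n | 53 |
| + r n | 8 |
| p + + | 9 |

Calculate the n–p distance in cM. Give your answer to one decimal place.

25.1 cM

The two rarest classes, p + + and + r n, are the double crossovers. Comparing them with the parentals, only the p allele has switched, so p is the middle locus and the order is n – p – r.
Crossovers in the n–p interval produce the single-crossover classes + + n and p r + (144 + 120 = 264) plus the double crossovers (17).
RF(n–p) = (264 + 17) / 1119 = 281/1119 = 0.2511 → 25.1 cM.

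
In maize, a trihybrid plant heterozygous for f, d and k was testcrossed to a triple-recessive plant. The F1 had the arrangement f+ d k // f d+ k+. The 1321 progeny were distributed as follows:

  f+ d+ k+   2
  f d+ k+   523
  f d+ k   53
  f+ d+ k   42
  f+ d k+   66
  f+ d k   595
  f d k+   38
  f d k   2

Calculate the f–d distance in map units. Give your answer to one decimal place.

The two rarest classes, f d k and f+ d+ k+, are the double crossovers. Comparing them with the parentals, only the f allele has switched, so f is the middle locus and the order is d – f – k.
Crossovers in the d–f interval produce the single-crossover classes f+ d+ k and f d k+ (42 + 38 = 80) plus the double crossovers (4).
RF(d–f) = (80 + 4) / 1321 = 84/1321 = 0.0636 → 6.4 map units.

6.4 map units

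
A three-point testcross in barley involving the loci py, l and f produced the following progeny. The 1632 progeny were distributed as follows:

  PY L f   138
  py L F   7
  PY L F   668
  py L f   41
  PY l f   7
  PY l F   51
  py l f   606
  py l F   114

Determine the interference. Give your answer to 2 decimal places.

0.19

The two most frequent reciprocal classes, py l f and PY L F, are the parental types, so the F1 was py l f / PY L F.
The two rarest classes, PY l f and py L F, are the double crossovers. Comparing them with the parentals, only the py allele has switched, so py is the middle locus and the order is f – py – l.
f–py: (252 + 14)/1632 = 0.1630; py–l: (92 + 14)/1632 = 0.0650.
Expected DCO frequency = 0.1630 × 0.0650 ≈ 0.01060; observed = 14/1632 ≈ 0.00858.
Coefficient of coincidence = 0.00858/0.01060 ≈ 0.81; interference = 1 − 0.81 = 0.19.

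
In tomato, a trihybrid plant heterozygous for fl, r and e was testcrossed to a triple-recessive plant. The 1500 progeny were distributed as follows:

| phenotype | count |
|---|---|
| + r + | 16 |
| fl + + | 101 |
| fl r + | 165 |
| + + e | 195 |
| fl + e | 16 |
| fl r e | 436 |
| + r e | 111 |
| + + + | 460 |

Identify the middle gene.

The two most frequent reciprocal classes, + + + and fl r e, are the parental types, so the F1 was + + + / fl r e.
The two rarest classes, + r + and fl + e, are the double crossovers. Comparing them with the parentals, only the r allele has switched, so r is the middle locus and the order is fl – r – e.

r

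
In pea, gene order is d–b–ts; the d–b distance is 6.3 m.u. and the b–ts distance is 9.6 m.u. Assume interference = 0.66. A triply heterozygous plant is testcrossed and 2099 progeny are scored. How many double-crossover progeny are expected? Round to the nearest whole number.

4

Map distances give recombination frequencies of 0.063 and 0.096 for the two intervals.
With interference 0.66 (so coincidence = 0.34), expected double-crossover frequency = 0.063 × 0.096 × 0.34 = 0.00206.
Expected number = 0.00206 × 2099 = 4.32 ≈ 4.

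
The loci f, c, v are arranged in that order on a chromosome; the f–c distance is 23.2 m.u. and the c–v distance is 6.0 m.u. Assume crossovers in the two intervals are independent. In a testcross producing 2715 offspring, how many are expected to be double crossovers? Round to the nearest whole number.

38

Map distances give recombination frequencies of 0.232 and 0.060 for the two intervals.
With no interference, expected double-crossover frequency = 0.232 × 0.060 = 0.01392.
Expected number = 0.01392 × 2715 = 37.79 ≈ 38.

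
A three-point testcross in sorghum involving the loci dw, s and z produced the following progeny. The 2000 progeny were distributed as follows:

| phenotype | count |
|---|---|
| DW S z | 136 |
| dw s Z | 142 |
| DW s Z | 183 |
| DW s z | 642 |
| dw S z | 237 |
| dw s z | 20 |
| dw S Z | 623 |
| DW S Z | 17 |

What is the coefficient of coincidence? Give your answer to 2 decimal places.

The two most frequent reciprocal classes, dw S Z and DW s z, are the parental types, so the F1 was dw S Z / DW s z.
The two rarest classes, DW S Z and dw s z, are the double crossovers. Comparing them with the parentals, only the dw allele has switched, so dw is the middle locus and the order is z – dw – s.
z–dw: (420 + 37)/2000 = 0.2285; dw–s: (278 + 37)/2000 = 0.1575.
Expected DCO frequency = 0.2285 × 0.1575 ≈ 0.03599; observed = 37/2000 ≈ 0.01850.
Coefficient of coincidence = 0.01850/0.03599 ≈ 0.51.

0.51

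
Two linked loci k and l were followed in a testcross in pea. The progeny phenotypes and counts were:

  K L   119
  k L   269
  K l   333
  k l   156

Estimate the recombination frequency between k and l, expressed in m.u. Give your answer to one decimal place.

31.4 m.u.

The two most frequent classes, K l (333) and k L (269), are the parental types, so the F1 was K l / k L.
The recombinant classes are K L and k l: 119 + 156 = 275.
Recombination frequency = 275/877 = 0.3136 ≈ 31.4%, i.e. 31.4 m.u.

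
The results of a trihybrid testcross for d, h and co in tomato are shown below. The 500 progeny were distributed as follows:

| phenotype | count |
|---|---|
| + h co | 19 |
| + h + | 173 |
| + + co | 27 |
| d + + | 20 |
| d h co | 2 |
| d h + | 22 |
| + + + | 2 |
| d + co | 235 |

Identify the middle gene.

The two most frequent reciprocal classes, d + co and + h +, are the parental types, so the F1 was d + co / + h +.
The two rarest classes, d h co and + + +, are the double crossovers. Comparing them with the parentals, only the h allele has switched, so h is the middle locus and the order is co – h – d.

h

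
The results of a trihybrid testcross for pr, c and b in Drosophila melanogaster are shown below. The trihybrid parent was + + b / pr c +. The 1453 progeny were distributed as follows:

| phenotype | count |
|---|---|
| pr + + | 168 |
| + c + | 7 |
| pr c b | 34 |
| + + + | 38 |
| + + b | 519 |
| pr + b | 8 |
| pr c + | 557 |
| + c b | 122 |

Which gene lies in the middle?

The two rarest classes, pr + b and + c +, are the double crossovers. Comparing them with the parentals, only the pr allele has switched, so pr is the middle locus and the order is b – pr – c.

pr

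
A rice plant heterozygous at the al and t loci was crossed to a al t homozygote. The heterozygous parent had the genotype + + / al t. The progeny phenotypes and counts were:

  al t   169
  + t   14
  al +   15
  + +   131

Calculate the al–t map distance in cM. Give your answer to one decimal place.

The recombinant classes are + t and al +: 14 + 15 = 29.
Recombination frequency = 29/329 = 0.0881 ≈ 8.8%, i.e. 8.8 cM.

8.8 cM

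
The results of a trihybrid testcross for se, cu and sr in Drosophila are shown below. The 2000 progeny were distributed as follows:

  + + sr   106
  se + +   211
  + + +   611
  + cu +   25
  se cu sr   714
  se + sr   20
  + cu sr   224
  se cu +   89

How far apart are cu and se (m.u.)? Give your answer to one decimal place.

24.0 m.u.

The two most frequent reciprocal classes, + + + and se cu sr, are the parental types, so the F1 was + + + / se cu sr.
The two rarest classes, + cu + and se + sr, are the double crossovers. Comparing them with the parentals, only the cu allele has switched, so cu is the middle locus and the order is sr – cu – se.
Crossovers in the cu–se interval produce the single-crossover classes se + + and + cu sr (211 + 224 = 435) plus the double crossovers (45).
RF(cu–se) = (435 + 45) / 2000 = 480/2000 = 0.2400 → 24.0 m.u.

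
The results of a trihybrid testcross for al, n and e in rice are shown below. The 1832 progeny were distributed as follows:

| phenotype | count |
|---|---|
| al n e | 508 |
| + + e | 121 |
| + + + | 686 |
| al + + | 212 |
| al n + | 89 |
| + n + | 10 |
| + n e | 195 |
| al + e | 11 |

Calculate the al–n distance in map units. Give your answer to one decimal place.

23.4 map units

The two most frequent reciprocal classes, + + + and al n e, are the parental types, so the F1 was + + + / al n e.
The two rarest classes, + n + and al + e, are the double crossovers. Comparing them with the parentals, only the n allele has switched, so n is the middle locus and the order is al – n – e.
Crossovers in the al–n interval produce the single-crossover classes al + + and + n e (212 + 195 = 407) plus the double crossovers (21).
RF(al–n) = (407 + 21) / 1832 = 428/1832 = 0.2336 → 23.4 map units.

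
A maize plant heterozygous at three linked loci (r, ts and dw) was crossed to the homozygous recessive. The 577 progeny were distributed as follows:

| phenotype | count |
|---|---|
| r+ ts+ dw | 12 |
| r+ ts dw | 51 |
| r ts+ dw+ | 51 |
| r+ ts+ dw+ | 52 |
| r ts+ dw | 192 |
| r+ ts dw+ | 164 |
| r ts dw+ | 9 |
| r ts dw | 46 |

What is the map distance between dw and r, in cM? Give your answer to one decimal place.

21.3 cM

The two most frequent reciprocal classes, r+ ts dw+ and r ts+ dw, are the parental types, so the F1 was r+ ts dw+ / r ts+ dw.
The two rarest classes, r ts dw+ and r+ ts+ dw, are the double crossovers. Comparing them with the parentals, only the r allele has switched, so r is the middle locus and the order is ts – r – dw.
Crossovers in the r–dw interval produce the single-crossover classes r+ ts dw and r ts+ dw+ (51 + 51 = 102) plus the double crossovers (21).
RF(r–dw) = (102 + 21) / 577 = 123/577 = 0.2132 → 21.3 cM.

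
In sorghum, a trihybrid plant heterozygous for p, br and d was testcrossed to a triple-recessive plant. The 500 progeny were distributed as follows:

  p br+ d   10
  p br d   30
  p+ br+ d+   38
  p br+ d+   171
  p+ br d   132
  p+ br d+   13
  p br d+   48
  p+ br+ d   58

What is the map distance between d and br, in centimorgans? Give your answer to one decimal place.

25.8 centimorgans

The two most frequent reciprocal classes, p+ br d and p br+ d+, are the parental types, so the F1 was p+ br d / p br+ d+.
The two rarest classes, p+ br d+ and p br+ d, are the double crossovers. Comparing them with the parentals, only the d allele has switched, so d is the middle locus and the order is p – d – br.
Crossovers in the d–br interval produce the single-crossover classes p+ br+ d and p br d+ (58 + 48 = 106) plus the double crossovers (23).
RF(d–br) = (106 + 23) / 500 = 129/500 = 0.2580 → 25.8 centimorgans.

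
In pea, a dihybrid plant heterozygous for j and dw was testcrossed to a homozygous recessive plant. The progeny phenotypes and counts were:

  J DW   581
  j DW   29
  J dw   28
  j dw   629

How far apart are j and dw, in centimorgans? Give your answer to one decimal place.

The two most frequent classes, J DW (581) and j dw (629), are the parental types, so the F1 was J DW / j dw.
The recombinant classes are J dw and j DW: 28 + 29 = 57.
Recombination frequency = 57/1267 = 0.0450 ≈ 4.5%, i.e. 4.5 centimorgans.

4.5 centimorgans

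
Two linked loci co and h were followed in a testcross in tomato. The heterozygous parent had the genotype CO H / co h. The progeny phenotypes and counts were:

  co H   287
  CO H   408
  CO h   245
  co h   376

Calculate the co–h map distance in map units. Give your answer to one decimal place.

40.4 map units

The recombinant classes are CO h and co H: 245 + 287 = 532.
Recombination frequency = 532/1316 = 0.4043 ≈ 40.4%, i.e. 40.4 map units.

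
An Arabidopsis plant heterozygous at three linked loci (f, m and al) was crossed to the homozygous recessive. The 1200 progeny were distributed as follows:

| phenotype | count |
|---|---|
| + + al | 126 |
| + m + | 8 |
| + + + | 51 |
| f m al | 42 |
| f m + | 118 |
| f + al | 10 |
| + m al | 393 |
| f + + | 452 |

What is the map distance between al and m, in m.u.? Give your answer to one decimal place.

21.8 m.u.

The two most frequent reciprocal classes, f + + and + m al, are the parental types, so the F1 was f + + / + m al.
The two rarest classes, f + al and + m +, are the double crossovers. Comparing them with the parentals, only the al allele has switched, so al is the middle locus and the order is m – al – f.
Crossovers in the m–al interval produce the single-crossover classes f m + and + + al (118 + 126 = 244) plus the double crossovers (18).
RF(m–al) = (244 + 18) / 1200 = 262/1200 = 0.2183 → 21.8 m.u.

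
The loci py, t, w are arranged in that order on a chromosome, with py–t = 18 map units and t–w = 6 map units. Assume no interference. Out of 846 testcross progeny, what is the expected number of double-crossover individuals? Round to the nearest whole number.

Map distances give recombination frequencies of 0.180 and 0.060 for the two intervals.
With no interference, expected double-crossover frequency = 0.180 × 0.060 = 0.01080.
Expected number = 0.01080 × 846 = 9.14 ≈ 9.

9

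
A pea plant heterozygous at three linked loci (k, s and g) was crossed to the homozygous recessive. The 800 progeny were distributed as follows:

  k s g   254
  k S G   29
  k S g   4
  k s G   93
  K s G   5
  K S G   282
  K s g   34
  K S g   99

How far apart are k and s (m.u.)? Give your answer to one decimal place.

9.0 m.u.

The two most frequent reciprocal classes, k s g and K S G, are the parental types, so the F1 was k s g / K S G.
The two rarest classes, k S g and K s G, are the double crossovers. Comparing them with the parentals, only the s allele has switched, so s is the middle locus and the order is k – s – g.
Crossovers in the k–s interval produce the single-crossover classes K s g and k S G (34 + 29 = 63) plus the double crossovers (9).
RF(k–s) = (63 + 9) / 800 = 72/800 = 0.0900 → 9.0 m.u.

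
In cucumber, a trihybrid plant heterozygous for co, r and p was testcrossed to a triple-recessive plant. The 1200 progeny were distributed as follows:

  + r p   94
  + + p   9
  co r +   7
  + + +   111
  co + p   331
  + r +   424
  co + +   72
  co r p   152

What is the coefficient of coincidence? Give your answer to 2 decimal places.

The two most frequent reciprocal classes, co + p and + r +, are the parental types, so the F1 was co + p / + r +.
The two rarest classes, + + p and co r +, are the double crossovers. Comparing them with the parentals, only the co allele has switched, so co is the middle locus and the order is r – co – p.
r–co: (263 + 16)/1200 = 0.2325; co–p: (166 + 16)/1200 = 0.1517.
Expected DCO frequency = 0.2325 × 0.1517 ≈ 0.03527; observed = 16/1200 ≈ 0.01333.
Coefficient of coincidence = 0.01333/0.03527 ≈ 0.38.

0.38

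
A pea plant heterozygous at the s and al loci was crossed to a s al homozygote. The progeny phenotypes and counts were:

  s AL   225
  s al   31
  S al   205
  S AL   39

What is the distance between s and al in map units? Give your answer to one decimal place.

The two most frequent classes, S al (205) and s AL (225), are the parental types, so the F1 was S al / s AL.
The recombinant classes are S AL and s al: 39 + 31 = 70.
Recombination frequency = 70/500 = 0.1400 ≈ 14.0%, i.e. 14.0 map units.

14.0 map units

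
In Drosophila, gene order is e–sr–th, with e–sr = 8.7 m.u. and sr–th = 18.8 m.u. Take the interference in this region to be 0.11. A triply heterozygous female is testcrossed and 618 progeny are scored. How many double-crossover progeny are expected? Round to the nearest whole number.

9

Map distances give recombination frequencies of 0.087 and 0.188 for the two intervals.
With interference 0.11 (so coincidence = 0.89), expected double-crossover frequency = 0.087 × 0.188 × 0.89 = 0.01456.
Expected number = 0.01456 × 618 = 9.00 ≈ 9.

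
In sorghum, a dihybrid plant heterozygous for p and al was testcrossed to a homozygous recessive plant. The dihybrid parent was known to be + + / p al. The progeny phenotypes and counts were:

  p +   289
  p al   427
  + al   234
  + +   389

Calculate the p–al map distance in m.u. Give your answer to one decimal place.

39.1 m.u.

The recombinant classes are + al and p +: 234 + 289 = 523.
Recombination frequency = 523/1339 = 0.3906 ≈ 39.1%, i.e. 39.1 m.u.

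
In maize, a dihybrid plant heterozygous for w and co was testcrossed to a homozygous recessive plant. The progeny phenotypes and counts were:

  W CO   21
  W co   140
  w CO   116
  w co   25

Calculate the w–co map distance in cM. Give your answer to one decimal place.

15.2 cM

The two most frequent classes, W co (140) and w CO (116), are the parental types, so the F1 was W co / w CO.
The recombinant classes are W CO and w co: 21 + 25 = 46.
Recombination frequency = 46/302 = 0.1523 ≈ 15.2%, i.e. 15.2 cM.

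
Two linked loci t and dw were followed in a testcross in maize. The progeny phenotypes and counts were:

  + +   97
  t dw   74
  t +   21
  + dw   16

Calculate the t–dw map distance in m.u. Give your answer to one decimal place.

17.8 m.u.

The two most frequent classes, + + (97) and t dw (74), are the parental types, so the F1 was + + / t dw.
The recombinant classes are + dw and t +: 16 + 21 = 37.
Recombination frequency = 37/208 = 0.1779 ≈ 17.8%, i.e. 17.8 m.u.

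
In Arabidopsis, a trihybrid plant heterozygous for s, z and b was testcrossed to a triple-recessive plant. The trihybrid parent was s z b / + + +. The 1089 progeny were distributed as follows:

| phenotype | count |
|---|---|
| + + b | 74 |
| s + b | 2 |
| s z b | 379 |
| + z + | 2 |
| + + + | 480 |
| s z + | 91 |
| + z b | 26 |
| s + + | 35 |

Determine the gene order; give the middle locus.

The two rarest classes, s + b and + z +, are the double crossovers. Comparing them with the parentals, only the z allele has switched, so z is the middle locus and the order is s – z – b.

z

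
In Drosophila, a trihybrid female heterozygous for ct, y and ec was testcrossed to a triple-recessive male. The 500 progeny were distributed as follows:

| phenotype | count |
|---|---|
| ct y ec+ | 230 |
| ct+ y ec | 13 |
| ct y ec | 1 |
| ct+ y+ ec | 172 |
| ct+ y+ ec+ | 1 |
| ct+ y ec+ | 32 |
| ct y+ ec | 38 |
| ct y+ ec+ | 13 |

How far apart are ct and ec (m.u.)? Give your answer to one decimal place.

The two most frequent reciprocal classes, ct+ y+ ec and ct y ec+, are the parental types, so the F1 was ct+ y+ ec / ct y ec+.
The two rarest classes, ct+ y+ ec+ and ct y ec, are the double crossovers. Comparing them with the parentals, only the ec allele has switched, so ec is the middle locus and the order is ct – ec – y.
Crossovers in the ct–ec interval produce the single-crossover classes ct y+ ec and ct+ y ec+ (38 + 32 = 70) plus the double crossovers (2).
RF(ct–ec) = (70 + 2) / 500 = 72/500 = 0.1440 → 14.4 m.u.

14.4 m.u.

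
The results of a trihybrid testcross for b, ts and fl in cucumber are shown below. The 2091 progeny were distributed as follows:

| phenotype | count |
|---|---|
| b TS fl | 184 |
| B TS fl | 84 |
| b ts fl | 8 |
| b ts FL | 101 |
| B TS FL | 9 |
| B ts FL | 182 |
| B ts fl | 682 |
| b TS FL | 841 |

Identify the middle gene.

b

The two most frequent reciprocal classes, b TS FL and B ts fl, are the parental types, so the F1 was b TS FL / B ts fl.
The two rarest classes, B TS FL and b ts fl, are the double crossovers. Comparing them with the parentals, only the b allele has switched, so b is the middle locus and the order is ts – b – fl.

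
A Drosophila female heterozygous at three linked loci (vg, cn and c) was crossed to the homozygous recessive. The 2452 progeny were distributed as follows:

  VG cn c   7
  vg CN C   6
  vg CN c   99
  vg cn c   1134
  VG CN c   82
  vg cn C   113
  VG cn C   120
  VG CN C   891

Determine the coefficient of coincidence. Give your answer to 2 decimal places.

0.66

The two most frequent reciprocal classes, vg cn c and VG CN C, are the parental types, so the F1 was vg cn c / VG CN C.
The two rarest classes, VG cn c and vg CN C, are the double crossovers. Comparing them with the parentals, only the vg allele has switched, so vg is the middle locus and the order is c – vg – cn.
c–vg: (195 + 13)/2452 = 0.0848; vg–cn: (219 + 13)/2452 = 0.0946.
Expected DCO frequency = 0.0848 × 0.0946 ≈ 0.00802; observed = 13/2452 ≈ 0.00530.
Coefficient of coincidence = 0.00530/0.00802 ≈ 0.66.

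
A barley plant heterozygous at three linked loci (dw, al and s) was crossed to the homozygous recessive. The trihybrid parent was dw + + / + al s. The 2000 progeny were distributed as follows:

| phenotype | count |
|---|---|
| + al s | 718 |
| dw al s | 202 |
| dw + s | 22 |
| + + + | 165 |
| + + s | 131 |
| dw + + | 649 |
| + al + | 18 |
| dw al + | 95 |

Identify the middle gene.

The two rarest classes, dw + s and + al +, are the double crossovers. Comparing them with the parentals, only the s allele has switched, so s is the middle locus and the order is al – s – dw.

s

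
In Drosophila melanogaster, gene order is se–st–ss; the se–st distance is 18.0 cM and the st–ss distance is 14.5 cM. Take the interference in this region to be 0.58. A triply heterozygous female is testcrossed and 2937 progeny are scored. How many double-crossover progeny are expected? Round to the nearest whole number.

32

Map distances give recombination frequencies of 0.180 and 0.145 for the two intervals.
With interference 0.58 (so coincidence = 0.42), expected double-crossover frequency = 0.180 × 0.145 × 0.42 = 0.01096.
Expected number = 0.01096 × 2937 = 32.20 ≈ 32.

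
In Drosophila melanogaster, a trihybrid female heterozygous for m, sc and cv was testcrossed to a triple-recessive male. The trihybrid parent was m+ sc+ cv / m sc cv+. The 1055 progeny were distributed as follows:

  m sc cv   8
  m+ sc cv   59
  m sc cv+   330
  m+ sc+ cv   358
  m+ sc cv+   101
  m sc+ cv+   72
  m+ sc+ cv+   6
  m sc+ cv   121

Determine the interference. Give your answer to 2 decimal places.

0.57

The two rarest classes, m+ sc+ cv+ and m sc cv, are the double crossovers. Comparing them with the parentals, only the cv allele has switched, so cv is the middle locus and the order is m – cv – sc.
m–cv: (222 + 14)/1055 = 0.2237; cv–sc: (131 + 14)/1055 = 0.1374.
Expected DCO frequency = 0.2237 × 0.1374 ≈ 0.03074; observed = 14/1055 ≈ 0.01327.
Coefficient of coincidence = 0.01327/0.03074 ≈ 0.43; interference = 1 − 0.43 = 0.57.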